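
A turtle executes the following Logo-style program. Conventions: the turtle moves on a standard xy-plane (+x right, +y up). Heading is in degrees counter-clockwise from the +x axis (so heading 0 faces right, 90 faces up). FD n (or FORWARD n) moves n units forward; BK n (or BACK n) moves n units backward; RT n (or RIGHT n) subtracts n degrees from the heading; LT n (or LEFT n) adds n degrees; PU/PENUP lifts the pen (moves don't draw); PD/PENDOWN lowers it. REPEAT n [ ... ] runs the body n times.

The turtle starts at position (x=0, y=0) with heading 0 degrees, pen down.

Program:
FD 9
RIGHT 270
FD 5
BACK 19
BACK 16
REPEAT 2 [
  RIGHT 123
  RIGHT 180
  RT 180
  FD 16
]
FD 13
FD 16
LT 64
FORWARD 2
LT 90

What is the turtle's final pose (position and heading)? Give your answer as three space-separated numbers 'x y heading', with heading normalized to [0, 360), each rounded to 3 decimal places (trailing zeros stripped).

Executing turtle program step by step:
Start: pos=(0,0), heading=0, pen down
FD 9: (0,0) -> (9,0) [heading=0, draw]
RT 270: heading 0 -> 90
FD 5: (9,0) -> (9,5) [heading=90, draw]
BK 19: (9,5) -> (9,-14) [heading=90, draw]
BK 16: (9,-14) -> (9,-30) [heading=90, draw]
REPEAT 2 [
  -- iteration 1/2 --
  RT 123: heading 90 -> 327
  RT 180: heading 327 -> 147
  RT 180: heading 147 -> 327
  FD 16: (9,-30) -> (22.419,-38.714) [heading=327, draw]
  -- iteration 2/2 --
  RT 123: heading 327 -> 204
  RT 180: heading 204 -> 24
  RT 180: heading 24 -> 204
  FD 16: (22.419,-38.714) -> (7.802,-45.222) [heading=204, draw]
]
FD 13: (7.802,-45.222) -> (-4.074,-50.51) [heading=204, draw]
FD 16: (-4.074,-50.51) -> (-18.691,-57.017) [heading=204, draw]
LT 64: heading 204 -> 268
FD 2: (-18.691,-57.017) -> (-18.761,-59.016) [heading=268, draw]
LT 90: heading 268 -> 358
Final: pos=(-18.761,-59.016), heading=358, 9 segment(s) drawn

Answer: -18.761 -59.016 358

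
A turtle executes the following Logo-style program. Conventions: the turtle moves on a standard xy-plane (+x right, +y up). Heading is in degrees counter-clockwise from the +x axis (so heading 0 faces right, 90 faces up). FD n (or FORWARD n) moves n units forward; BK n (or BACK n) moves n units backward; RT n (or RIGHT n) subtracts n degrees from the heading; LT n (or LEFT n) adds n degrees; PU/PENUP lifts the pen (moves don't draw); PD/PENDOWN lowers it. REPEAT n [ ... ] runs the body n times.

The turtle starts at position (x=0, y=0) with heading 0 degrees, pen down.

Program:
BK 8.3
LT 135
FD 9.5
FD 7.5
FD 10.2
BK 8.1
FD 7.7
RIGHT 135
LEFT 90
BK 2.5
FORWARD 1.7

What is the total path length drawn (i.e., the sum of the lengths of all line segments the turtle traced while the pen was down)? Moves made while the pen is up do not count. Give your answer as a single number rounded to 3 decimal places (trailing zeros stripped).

Executing turtle program step by step:
Start: pos=(0,0), heading=0, pen down
BK 8.3: (0,0) -> (-8.3,0) [heading=0, draw]
LT 135: heading 0 -> 135
FD 9.5: (-8.3,0) -> (-15.018,6.718) [heading=135, draw]
FD 7.5: (-15.018,6.718) -> (-20.321,12.021) [heading=135, draw]
FD 10.2: (-20.321,12.021) -> (-27.533,19.233) [heading=135, draw]
BK 8.1: (-27.533,19.233) -> (-21.806,13.506) [heading=135, draw]
FD 7.7: (-21.806,13.506) -> (-27.25,18.95) [heading=135, draw]
RT 135: heading 135 -> 0
LT 90: heading 0 -> 90
BK 2.5: (-27.25,18.95) -> (-27.25,16.45) [heading=90, draw]
FD 1.7: (-27.25,16.45) -> (-27.25,18.15) [heading=90, draw]
Final: pos=(-27.25,18.15), heading=90, 8 segment(s) drawn

Segment lengths:
  seg 1: (0,0) -> (-8.3,0), length = 8.3
  seg 2: (-8.3,0) -> (-15.018,6.718), length = 9.5
  seg 3: (-15.018,6.718) -> (-20.321,12.021), length = 7.5
  seg 4: (-20.321,12.021) -> (-27.533,19.233), length = 10.2
  seg 5: (-27.533,19.233) -> (-21.806,13.506), length = 8.1
  seg 6: (-21.806,13.506) -> (-27.25,18.95), length = 7.7
  seg 7: (-27.25,18.95) -> (-27.25,16.45), length = 2.5
  seg 8: (-27.25,16.45) -> (-27.25,18.15), length = 1.7
Total = 55.5

Answer: 55.5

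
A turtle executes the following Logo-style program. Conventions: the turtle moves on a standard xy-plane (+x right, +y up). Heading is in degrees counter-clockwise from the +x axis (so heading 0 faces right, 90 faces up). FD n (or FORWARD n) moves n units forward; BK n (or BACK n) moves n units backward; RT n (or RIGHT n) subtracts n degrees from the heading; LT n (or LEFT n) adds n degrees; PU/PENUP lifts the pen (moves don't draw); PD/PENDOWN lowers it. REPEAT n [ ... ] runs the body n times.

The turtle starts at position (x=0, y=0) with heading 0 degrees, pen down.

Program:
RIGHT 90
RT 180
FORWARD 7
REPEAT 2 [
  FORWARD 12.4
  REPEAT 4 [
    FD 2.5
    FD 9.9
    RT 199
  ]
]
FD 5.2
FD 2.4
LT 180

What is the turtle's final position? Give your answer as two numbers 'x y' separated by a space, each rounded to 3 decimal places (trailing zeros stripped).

Executing turtle program step by step:
Start: pos=(0,0), heading=0, pen down
RT 90: heading 0 -> 270
RT 180: heading 270 -> 90
FD 7: (0,0) -> (0,7) [heading=90, draw]
REPEAT 2 [
  -- iteration 1/2 --
  FD 12.4: (0,7) -> (0,19.4) [heading=90, draw]
  REPEAT 4 [
    -- iteration 1/4 --
    FD 2.5: (0,19.4) -> (0,21.9) [heading=90, draw]
    FD 9.9: (0,21.9) -> (0,31.8) [heading=90, draw]
    RT 199: heading 90 -> 251
    -- iteration 2/4 --
    FD 2.5: (0,31.8) -> (-0.814,29.436) [heading=251, draw]
    FD 9.9: (-0.814,29.436) -> (-4.037,20.076) [heading=251, draw]
    RT 199: heading 251 -> 52
    -- iteration 3/4 --
    FD 2.5: (-4.037,20.076) -> (-2.498,22.046) [heading=52, draw]
    FD 9.9: (-2.498,22.046) -> (3.597,29.847) [heading=52, draw]
    RT 199: heading 52 -> 213
    -- iteration 4/4 --
    FD 2.5: (3.597,29.847) -> (1.5,28.485) [heading=213, draw]
    FD 9.9: (1.5,28.485) -> (-6.802,23.093) [heading=213, draw]
    RT 199: heading 213 -> 14
  ]
  -- iteration 2/2 --
  FD 12.4: (-6.802,23.093) -> (5.229,26.093) [heading=14, draw]
  REPEAT 4 [
    -- iteration 1/4 --
    FD 2.5: (5.229,26.093) -> (7.655,26.698) [heading=14, draw]
    FD 9.9: (7.655,26.698) -> (17.261,29.093) [heading=14, draw]
    RT 199: heading 14 -> 175
    -- iteration 2/4 --
    FD 2.5: (17.261,29.093) -> (14.77,29.311) [heading=175, draw]
    FD 9.9: (14.77,29.311) -> (4.908,30.174) [heading=175, draw]
    RT 199: heading 175 -> 336
    -- iteration 3/4 --
    FD 2.5: (4.908,30.174) -> (7.192,29.157) [heading=336, draw]
    FD 9.9: (7.192,29.157) -> (16.236,25.13) [heading=336, draw]
    RT 199: heading 336 -> 137
    -- iteration 4/4 --
    FD 2.5: (16.236,25.13) -> (14.408,26.835) [heading=137, draw]
    FD 9.9: (14.408,26.835) -> (7.167,33.587) [heading=137, draw]
    RT 199: heading 137 -> 298
  ]
]
FD 5.2: (7.167,33.587) -> (9.609,28.996) [heading=298, draw]
FD 2.4: (9.609,28.996) -> (10.735,26.877) [heading=298, draw]
LT 180: heading 298 -> 118
Final: pos=(10.735,26.877), heading=118, 21 segment(s) drawn

Answer: 10.735 26.877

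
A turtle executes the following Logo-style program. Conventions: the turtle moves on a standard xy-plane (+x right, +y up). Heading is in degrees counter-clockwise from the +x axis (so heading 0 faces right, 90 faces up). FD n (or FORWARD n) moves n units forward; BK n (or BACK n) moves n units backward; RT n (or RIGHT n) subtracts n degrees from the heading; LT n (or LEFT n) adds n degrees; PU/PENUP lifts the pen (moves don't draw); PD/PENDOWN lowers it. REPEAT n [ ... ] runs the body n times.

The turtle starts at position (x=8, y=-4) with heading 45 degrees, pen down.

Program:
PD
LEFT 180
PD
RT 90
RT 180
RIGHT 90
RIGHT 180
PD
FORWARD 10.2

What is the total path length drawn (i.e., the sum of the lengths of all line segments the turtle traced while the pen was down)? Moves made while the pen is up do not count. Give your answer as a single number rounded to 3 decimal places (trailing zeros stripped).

Executing turtle program step by step:
Start: pos=(8,-4), heading=45, pen down
PD: pen down
LT 180: heading 45 -> 225
PD: pen down
RT 90: heading 225 -> 135
RT 180: heading 135 -> 315
RT 90: heading 315 -> 225
RT 180: heading 225 -> 45
PD: pen down
FD 10.2: (8,-4) -> (15.212,3.212) [heading=45, draw]
Final: pos=(15.212,3.212), heading=45, 1 segment(s) drawn

Segment lengths:
  seg 1: (8,-4) -> (15.212,3.212), length = 10.2
Total = 10.2

Answer: 10.2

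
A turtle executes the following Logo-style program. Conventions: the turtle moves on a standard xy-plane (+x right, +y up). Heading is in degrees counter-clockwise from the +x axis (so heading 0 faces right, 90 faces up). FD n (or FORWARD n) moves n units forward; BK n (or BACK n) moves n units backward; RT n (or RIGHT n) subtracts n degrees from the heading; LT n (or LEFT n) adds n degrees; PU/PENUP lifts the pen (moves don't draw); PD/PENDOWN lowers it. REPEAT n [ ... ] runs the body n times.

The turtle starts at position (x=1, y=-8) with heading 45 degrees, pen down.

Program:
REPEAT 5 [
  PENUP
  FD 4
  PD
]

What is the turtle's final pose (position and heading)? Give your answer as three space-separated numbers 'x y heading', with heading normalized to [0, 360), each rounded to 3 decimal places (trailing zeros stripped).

Answer: 15.142 6.142 45

Derivation:
Executing turtle program step by step:
Start: pos=(1,-8), heading=45, pen down
REPEAT 5 [
  -- iteration 1/5 --
  PU: pen up
  FD 4: (1,-8) -> (3.828,-5.172) [heading=45, move]
  PD: pen down
  -- iteration 2/5 --
  PU: pen up
  FD 4: (3.828,-5.172) -> (6.657,-2.343) [heading=45, move]
  PD: pen down
  -- iteration 3/5 --
  PU: pen up
  FD 4: (6.657,-2.343) -> (9.485,0.485) [heading=45, move]
  PD: pen down
  -- iteration 4/5 --
  PU: pen up
  FD 4: (9.485,0.485) -> (12.314,3.314) [heading=45, move]
  PD: pen down
  -- iteration 5/5 --
  PU: pen up
  FD 4: (12.314,3.314) -> (15.142,6.142) [heading=45, move]
  PD: pen down
]
Final: pos=(15.142,6.142), heading=45, 0 segment(s) drawn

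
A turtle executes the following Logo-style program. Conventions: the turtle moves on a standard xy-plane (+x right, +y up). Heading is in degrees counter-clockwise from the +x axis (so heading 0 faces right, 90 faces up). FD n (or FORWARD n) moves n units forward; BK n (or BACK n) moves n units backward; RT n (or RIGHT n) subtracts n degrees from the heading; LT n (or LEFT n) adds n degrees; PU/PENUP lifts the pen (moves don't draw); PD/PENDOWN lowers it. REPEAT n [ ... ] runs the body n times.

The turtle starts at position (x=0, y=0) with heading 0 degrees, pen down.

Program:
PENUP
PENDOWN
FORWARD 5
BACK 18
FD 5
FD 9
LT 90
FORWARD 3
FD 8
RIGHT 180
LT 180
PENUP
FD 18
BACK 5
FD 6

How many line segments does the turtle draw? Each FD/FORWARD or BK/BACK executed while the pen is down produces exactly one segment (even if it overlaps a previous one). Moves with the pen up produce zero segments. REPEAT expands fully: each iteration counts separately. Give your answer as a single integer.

Executing turtle program step by step:
Start: pos=(0,0), heading=0, pen down
PU: pen up
PD: pen down
FD 5: (0,0) -> (5,0) [heading=0, draw]
BK 18: (5,0) -> (-13,0) [heading=0, draw]
FD 5: (-13,0) -> (-8,0) [heading=0, draw]
FD 9: (-8,0) -> (1,0) [heading=0, draw]
LT 90: heading 0 -> 90
FD 3: (1,0) -> (1,3) [heading=90, draw]
FD 8: (1,3) -> (1,11) [heading=90, draw]
RT 180: heading 90 -> 270
LT 180: heading 270 -> 90
PU: pen up
FD 18: (1,11) -> (1,29) [heading=90, move]
BK 5: (1,29) -> (1,24) [heading=90, move]
FD 6: (1,24) -> (1,30) [heading=90, move]
Final: pos=(1,30), heading=90, 6 segment(s) drawn
Segments drawn: 6

Answer: 6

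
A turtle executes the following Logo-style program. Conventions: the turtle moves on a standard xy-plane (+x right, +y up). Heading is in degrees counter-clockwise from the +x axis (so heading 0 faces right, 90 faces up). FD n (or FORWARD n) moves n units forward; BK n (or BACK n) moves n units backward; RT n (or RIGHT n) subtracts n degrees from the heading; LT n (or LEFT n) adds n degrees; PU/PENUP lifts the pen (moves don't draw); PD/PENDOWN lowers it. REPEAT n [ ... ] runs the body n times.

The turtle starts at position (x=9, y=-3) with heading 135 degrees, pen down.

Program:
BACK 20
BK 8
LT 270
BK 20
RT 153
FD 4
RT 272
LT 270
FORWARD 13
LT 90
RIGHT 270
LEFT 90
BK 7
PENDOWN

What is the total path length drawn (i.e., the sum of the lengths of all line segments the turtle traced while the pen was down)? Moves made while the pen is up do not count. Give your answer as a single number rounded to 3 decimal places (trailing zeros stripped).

Answer: 72

Derivation:
Executing turtle program step by step:
Start: pos=(9,-3), heading=135, pen down
BK 20: (9,-3) -> (23.142,-17.142) [heading=135, draw]
BK 8: (23.142,-17.142) -> (28.799,-22.799) [heading=135, draw]
LT 270: heading 135 -> 45
BK 20: (28.799,-22.799) -> (14.657,-36.941) [heading=45, draw]
RT 153: heading 45 -> 252
FD 4: (14.657,-36.941) -> (13.421,-40.745) [heading=252, draw]
RT 272: heading 252 -> 340
LT 270: heading 340 -> 250
FD 13: (13.421,-40.745) -> (8.975,-52.961) [heading=250, draw]
LT 90: heading 250 -> 340
RT 270: heading 340 -> 70
LT 90: heading 70 -> 160
BK 7: (8.975,-52.961) -> (15.552,-55.355) [heading=160, draw]
PD: pen down
Final: pos=(15.552,-55.355), heading=160, 6 segment(s) drawn

Segment lengths:
  seg 1: (9,-3) -> (23.142,-17.142), length = 20
  seg 2: (23.142,-17.142) -> (28.799,-22.799), length = 8
  seg 3: (28.799,-22.799) -> (14.657,-36.941), length = 20
  seg 4: (14.657,-36.941) -> (13.421,-40.745), length = 4
  seg 5: (13.421,-40.745) -> (8.975,-52.961), length = 13
  seg 6: (8.975,-52.961) -> (15.552,-55.355), length = 7
Total = 72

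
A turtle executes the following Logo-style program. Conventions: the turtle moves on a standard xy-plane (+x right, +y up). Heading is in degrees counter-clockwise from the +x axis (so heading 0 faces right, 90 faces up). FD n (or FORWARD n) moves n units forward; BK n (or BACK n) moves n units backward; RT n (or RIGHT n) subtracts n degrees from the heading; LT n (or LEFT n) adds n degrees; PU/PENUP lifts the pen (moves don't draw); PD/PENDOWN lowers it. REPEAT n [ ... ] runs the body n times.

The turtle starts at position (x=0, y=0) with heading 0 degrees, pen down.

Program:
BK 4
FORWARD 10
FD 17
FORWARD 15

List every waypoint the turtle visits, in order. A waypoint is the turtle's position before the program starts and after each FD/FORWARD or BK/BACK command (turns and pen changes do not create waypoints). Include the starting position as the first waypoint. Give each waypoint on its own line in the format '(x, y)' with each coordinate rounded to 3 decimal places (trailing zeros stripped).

Executing turtle program step by step:
Start: pos=(0,0), heading=0, pen down
BK 4: (0,0) -> (-4,0) [heading=0, draw]
FD 10: (-4,0) -> (6,0) [heading=0, draw]
FD 17: (6,0) -> (23,0) [heading=0, draw]
FD 15: (23,0) -> (38,0) [heading=0, draw]
Final: pos=(38,0), heading=0, 4 segment(s) drawn
Waypoints (5 total):
(0, 0)
(-4, 0)
(6, 0)
(23, 0)
(38, 0)

Answer: (0, 0)
(-4, 0)
(6, 0)
(23, 0)
(38, 0)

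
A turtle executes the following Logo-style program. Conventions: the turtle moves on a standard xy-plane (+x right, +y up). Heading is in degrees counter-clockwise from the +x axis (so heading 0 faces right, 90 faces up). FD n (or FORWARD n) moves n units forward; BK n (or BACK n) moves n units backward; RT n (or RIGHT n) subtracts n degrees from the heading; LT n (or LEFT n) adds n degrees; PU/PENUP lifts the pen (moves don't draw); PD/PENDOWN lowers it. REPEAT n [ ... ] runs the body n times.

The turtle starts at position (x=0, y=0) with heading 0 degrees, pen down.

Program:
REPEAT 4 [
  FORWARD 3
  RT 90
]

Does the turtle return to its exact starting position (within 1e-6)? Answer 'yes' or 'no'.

Executing turtle program step by step:
Start: pos=(0,0), heading=0, pen down
REPEAT 4 [
  -- iteration 1/4 --
  FD 3: (0,0) -> (3,0) [heading=0, draw]
  RT 90: heading 0 -> 270
  -- iteration 2/4 --
  FD 3: (3,0) -> (3,-3) [heading=270, draw]
  RT 90: heading 270 -> 180
  -- iteration 3/4 --
  FD 3: (3,-3) -> (0,-3) [heading=180, draw]
  RT 90: heading 180 -> 90
  -- iteration 4/4 --
  FD 3: (0,-3) -> (0,0) [heading=90, draw]
  RT 90: heading 90 -> 0
]
Final: pos=(0,0), heading=0, 4 segment(s) drawn

Start position: (0, 0)
Final position: (0, 0)
Distance = 0; < 1e-6 -> CLOSED

Answer: yes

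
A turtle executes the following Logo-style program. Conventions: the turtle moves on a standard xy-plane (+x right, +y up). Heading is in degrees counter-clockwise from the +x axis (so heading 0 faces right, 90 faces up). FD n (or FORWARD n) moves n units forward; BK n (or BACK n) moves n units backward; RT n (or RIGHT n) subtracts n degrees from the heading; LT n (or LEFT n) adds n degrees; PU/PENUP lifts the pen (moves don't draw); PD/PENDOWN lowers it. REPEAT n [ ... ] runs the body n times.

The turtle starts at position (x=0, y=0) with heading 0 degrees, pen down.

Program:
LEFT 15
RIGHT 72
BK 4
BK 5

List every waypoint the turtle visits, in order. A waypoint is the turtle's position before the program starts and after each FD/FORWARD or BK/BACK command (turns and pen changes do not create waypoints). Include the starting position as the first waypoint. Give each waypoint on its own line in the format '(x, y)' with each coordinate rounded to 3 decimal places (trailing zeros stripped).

Answer: (0, 0)
(-2.179, 3.355)
(-4.902, 7.548)

Derivation:
Executing turtle program step by step:
Start: pos=(0,0), heading=0, pen down
LT 15: heading 0 -> 15
RT 72: heading 15 -> 303
BK 4: (0,0) -> (-2.179,3.355) [heading=303, draw]
BK 5: (-2.179,3.355) -> (-4.902,7.548) [heading=303, draw]
Final: pos=(-4.902,7.548), heading=303, 2 segment(s) drawn
Waypoints (3 total):
(0, 0)
(-2.179, 3.355)
(-4.902, 7.548)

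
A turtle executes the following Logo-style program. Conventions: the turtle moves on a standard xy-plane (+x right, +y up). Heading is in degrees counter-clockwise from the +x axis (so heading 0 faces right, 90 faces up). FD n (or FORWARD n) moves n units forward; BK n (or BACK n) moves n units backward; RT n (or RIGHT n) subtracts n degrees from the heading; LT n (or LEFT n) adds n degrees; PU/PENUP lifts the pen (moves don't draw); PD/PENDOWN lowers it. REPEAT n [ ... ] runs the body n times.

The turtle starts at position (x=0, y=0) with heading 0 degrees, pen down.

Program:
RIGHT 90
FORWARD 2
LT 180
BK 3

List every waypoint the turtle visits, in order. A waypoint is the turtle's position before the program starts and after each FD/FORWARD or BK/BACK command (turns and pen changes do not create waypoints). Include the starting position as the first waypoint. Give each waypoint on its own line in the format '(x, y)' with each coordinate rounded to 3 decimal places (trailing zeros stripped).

Answer: (0, 0)
(0, -2)
(0, -5)

Derivation:
Executing turtle program step by step:
Start: pos=(0,0), heading=0, pen down
RT 90: heading 0 -> 270
FD 2: (0,0) -> (0,-2) [heading=270, draw]
LT 180: heading 270 -> 90
BK 3: (0,-2) -> (0,-5) [heading=90, draw]
Final: pos=(0,-5), heading=90, 2 segment(s) drawn
Waypoints (3 total):
(0, 0)
(0, -2)
(0, -5)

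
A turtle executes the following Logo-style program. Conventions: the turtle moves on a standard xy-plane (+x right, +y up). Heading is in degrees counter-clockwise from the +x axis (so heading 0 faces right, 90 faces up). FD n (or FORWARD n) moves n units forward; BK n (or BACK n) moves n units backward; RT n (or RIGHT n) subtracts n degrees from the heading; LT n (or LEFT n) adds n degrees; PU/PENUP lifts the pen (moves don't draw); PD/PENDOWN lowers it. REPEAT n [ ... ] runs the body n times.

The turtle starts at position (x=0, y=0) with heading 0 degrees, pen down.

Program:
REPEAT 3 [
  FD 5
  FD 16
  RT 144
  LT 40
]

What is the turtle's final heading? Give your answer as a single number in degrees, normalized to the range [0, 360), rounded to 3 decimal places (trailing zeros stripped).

Answer: 48

Derivation:
Executing turtle program step by step:
Start: pos=(0,0), heading=0, pen down
REPEAT 3 [
  -- iteration 1/3 --
  FD 5: (0,0) -> (5,0) [heading=0, draw]
  FD 16: (5,0) -> (21,0) [heading=0, draw]
  RT 144: heading 0 -> 216
  LT 40: heading 216 -> 256
  -- iteration 2/3 --
  FD 5: (21,0) -> (19.79,-4.851) [heading=256, draw]
  FD 16: (19.79,-4.851) -> (15.92,-20.376) [heading=256, draw]
  RT 144: heading 256 -> 112
  LT 40: heading 112 -> 152
  -- iteration 3/3 --
  FD 5: (15.92,-20.376) -> (11.505,-18.029) [heading=152, draw]
  FD 16: (11.505,-18.029) -> (-2.622,-10.517) [heading=152, draw]
  RT 144: heading 152 -> 8
  LT 40: heading 8 -> 48
]
Final: pos=(-2.622,-10.517), heading=48, 6 segment(s) drawn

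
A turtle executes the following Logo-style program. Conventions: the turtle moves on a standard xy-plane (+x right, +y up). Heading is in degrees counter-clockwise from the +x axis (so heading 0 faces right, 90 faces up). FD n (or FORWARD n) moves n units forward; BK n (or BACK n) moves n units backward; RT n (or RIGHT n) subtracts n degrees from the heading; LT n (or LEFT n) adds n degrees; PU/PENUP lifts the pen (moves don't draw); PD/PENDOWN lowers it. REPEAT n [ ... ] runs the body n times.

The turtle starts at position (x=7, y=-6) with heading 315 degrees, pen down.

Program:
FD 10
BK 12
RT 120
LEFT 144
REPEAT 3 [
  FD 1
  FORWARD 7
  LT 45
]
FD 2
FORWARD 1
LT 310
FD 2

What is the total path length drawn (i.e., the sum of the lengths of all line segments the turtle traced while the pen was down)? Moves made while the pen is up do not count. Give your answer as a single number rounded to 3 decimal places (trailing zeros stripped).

Executing turtle program step by step:
Start: pos=(7,-6), heading=315, pen down
FD 10: (7,-6) -> (14.071,-13.071) [heading=315, draw]
BK 12: (14.071,-13.071) -> (5.586,-4.586) [heading=315, draw]
RT 120: heading 315 -> 195
LT 144: heading 195 -> 339
REPEAT 3 [
  -- iteration 1/3 --
  FD 1: (5.586,-4.586) -> (6.519,-4.944) [heading=339, draw]
  FD 7: (6.519,-4.944) -> (13.054,-7.453) [heading=339, draw]
  LT 45: heading 339 -> 24
  -- iteration 2/3 --
  FD 1: (13.054,-7.453) -> (13.968,-7.046) [heading=24, draw]
  FD 7: (13.968,-7.046) -> (20.363,-4.199) [heading=24, draw]
  LT 45: heading 24 -> 69
  -- iteration 3/3 --
  FD 1: (20.363,-4.199) -> (20.721,-3.265) [heading=69, draw]
  FD 7: (20.721,-3.265) -> (23.23,3.27) [heading=69, draw]
  LT 45: heading 69 -> 114
]
FD 2: (23.23,3.27) -> (22.416,5.097) [heading=114, draw]
FD 1: (22.416,5.097) -> (22.01,6.01) [heading=114, draw]
LT 310: heading 114 -> 64
FD 2: (22.01,6.01) -> (22.886,7.808) [heading=64, draw]
Final: pos=(22.886,7.808), heading=64, 11 segment(s) drawn

Segment lengths:
  seg 1: (7,-6) -> (14.071,-13.071), length = 10
  seg 2: (14.071,-13.071) -> (5.586,-4.586), length = 12
  seg 3: (5.586,-4.586) -> (6.519,-4.944), length = 1
  seg 4: (6.519,-4.944) -> (13.054,-7.453), length = 7
  seg 5: (13.054,-7.453) -> (13.968,-7.046), length = 1
  seg 6: (13.968,-7.046) -> (20.363,-4.199), length = 7
  seg 7: (20.363,-4.199) -> (20.721,-3.265), length = 1
  seg 8: (20.721,-3.265) -> (23.23,3.27), length = 7
  seg 9: (23.23,3.27) -> (22.416,5.097), length = 2
  seg 10: (22.416,5.097) -> (22.01,6.01), length = 1
  seg 11: (22.01,6.01) -> (22.886,7.808), length = 2
Total = 51

Answer: 51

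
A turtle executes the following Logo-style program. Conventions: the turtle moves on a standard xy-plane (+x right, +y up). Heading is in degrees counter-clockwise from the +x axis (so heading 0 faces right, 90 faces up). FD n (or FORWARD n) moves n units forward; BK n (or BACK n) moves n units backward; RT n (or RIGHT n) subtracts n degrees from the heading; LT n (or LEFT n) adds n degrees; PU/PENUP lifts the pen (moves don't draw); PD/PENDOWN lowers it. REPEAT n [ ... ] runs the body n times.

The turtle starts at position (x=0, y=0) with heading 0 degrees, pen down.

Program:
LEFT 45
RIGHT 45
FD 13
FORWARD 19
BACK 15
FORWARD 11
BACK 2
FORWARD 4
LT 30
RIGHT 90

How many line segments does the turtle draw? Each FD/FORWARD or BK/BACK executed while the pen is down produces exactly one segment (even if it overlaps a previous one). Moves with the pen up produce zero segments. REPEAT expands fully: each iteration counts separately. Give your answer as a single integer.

Executing turtle program step by step:
Start: pos=(0,0), heading=0, pen down
LT 45: heading 0 -> 45
RT 45: heading 45 -> 0
FD 13: (0,0) -> (13,0) [heading=0, draw]
FD 19: (13,0) -> (32,0) [heading=0, draw]
BK 15: (32,0) -> (17,0) [heading=0, draw]
FD 11: (17,0) -> (28,0) [heading=0, draw]
BK 2: (28,0) -> (26,0) [heading=0, draw]
FD 4: (26,0) -> (30,0) [heading=0, draw]
LT 30: heading 0 -> 30
RT 90: heading 30 -> 300
Final: pos=(30,0), heading=300, 6 segment(s) drawn
Segments drawn: 6

Answer: 6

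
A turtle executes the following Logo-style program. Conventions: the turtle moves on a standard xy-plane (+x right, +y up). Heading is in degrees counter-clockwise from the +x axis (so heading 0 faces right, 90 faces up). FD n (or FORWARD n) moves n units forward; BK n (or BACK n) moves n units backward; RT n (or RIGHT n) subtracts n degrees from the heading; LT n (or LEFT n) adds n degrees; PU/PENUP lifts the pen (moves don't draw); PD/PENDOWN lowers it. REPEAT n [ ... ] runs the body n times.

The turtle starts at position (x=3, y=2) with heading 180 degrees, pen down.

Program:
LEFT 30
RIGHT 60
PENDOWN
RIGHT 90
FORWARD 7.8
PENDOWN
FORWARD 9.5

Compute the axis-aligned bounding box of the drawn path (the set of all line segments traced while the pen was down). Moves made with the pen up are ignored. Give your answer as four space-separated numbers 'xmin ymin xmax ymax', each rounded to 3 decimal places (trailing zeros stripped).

Answer: 3 2 11.65 16.982

Derivation:
Executing turtle program step by step:
Start: pos=(3,2), heading=180, pen down
LT 30: heading 180 -> 210
RT 60: heading 210 -> 150
PD: pen down
RT 90: heading 150 -> 60
FD 7.8: (3,2) -> (6.9,8.755) [heading=60, draw]
PD: pen down
FD 9.5: (6.9,8.755) -> (11.65,16.982) [heading=60, draw]
Final: pos=(11.65,16.982), heading=60, 2 segment(s) drawn

Segment endpoints: x in {3, 6.9, 11.65}, y in {2, 8.755, 16.982}
xmin=3, ymin=2, xmax=11.65, ymax=16.982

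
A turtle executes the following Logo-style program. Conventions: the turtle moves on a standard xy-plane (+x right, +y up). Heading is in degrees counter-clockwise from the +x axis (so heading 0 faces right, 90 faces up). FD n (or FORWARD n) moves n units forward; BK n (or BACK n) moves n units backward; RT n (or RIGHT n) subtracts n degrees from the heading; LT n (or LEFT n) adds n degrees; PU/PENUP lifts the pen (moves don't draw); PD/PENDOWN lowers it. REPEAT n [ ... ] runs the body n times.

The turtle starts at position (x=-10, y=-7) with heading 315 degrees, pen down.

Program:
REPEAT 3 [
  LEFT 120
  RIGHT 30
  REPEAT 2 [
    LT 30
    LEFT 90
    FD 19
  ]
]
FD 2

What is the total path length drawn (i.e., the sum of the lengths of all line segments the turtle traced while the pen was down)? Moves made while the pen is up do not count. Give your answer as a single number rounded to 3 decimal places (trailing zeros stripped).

Executing turtle program step by step:
Start: pos=(-10,-7), heading=315, pen down
REPEAT 3 [
  -- iteration 1/3 --
  LT 120: heading 315 -> 75
  RT 30: heading 75 -> 45
  REPEAT 2 [
    -- iteration 1/2 --
    LT 30: heading 45 -> 75
    LT 90: heading 75 -> 165
    FD 19: (-10,-7) -> (-28.353,-2.082) [heading=165, draw]
    -- iteration 2/2 --
    LT 30: heading 165 -> 195
    LT 90: heading 195 -> 285
    FD 19: (-28.353,-2.082) -> (-23.435,-20.435) [heading=285, draw]
  ]
  -- iteration 2/3 --
  LT 120: heading 285 -> 45
  RT 30: heading 45 -> 15
  REPEAT 2 [
    -- iteration 1/2 --
    LT 30: heading 15 -> 45
    LT 90: heading 45 -> 135
    FD 19: (-23.435,-20.435) -> (-36.87,-7) [heading=135, draw]
    -- iteration 2/2 --
    LT 30: heading 135 -> 165
    LT 90: heading 165 -> 255
    FD 19: (-36.87,-7) -> (-41.788,-25.353) [heading=255, draw]
  ]
  -- iteration 3/3 --
  LT 120: heading 255 -> 15
  RT 30: heading 15 -> 345
  REPEAT 2 [
    -- iteration 1/2 --
    LT 30: heading 345 -> 15
    LT 90: heading 15 -> 105
    FD 19: (-41.788,-25.353) -> (-46.705,-7) [heading=105, draw]
    -- iteration 2/2 --
    LT 30: heading 105 -> 135
    LT 90: heading 135 -> 225
    FD 19: (-46.705,-7) -> (-60.14,-20.435) [heading=225, draw]
  ]
]
FD 2: (-60.14,-20.435) -> (-61.554,-21.849) [heading=225, draw]
Final: pos=(-61.554,-21.849), heading=225, 7 segment(s) drawn

Segment lengths:
  seg 1: (-10,-7) -> (-28.353,-2.082), length = 19
  seg 2: (-28.353,-2.082) -> (-23.435,-20.435), length = 19
  seg 3: (-23.435,-20.435) -> (-36.87,-7), length = 19
  seg 4: (-36.87,-7) -> (-41.788,-25.353), length = 19
  seg 5: (-41.788,-25.353) -> (-46.705,-7), length = 19
  seg 6: (-46.705,-7) -> (-60.14,-20.435), length = 19
  seg 7: (-60.14,-20.435) -> (-61.554,-21.849), length = 2
Total = 116

Answer: 116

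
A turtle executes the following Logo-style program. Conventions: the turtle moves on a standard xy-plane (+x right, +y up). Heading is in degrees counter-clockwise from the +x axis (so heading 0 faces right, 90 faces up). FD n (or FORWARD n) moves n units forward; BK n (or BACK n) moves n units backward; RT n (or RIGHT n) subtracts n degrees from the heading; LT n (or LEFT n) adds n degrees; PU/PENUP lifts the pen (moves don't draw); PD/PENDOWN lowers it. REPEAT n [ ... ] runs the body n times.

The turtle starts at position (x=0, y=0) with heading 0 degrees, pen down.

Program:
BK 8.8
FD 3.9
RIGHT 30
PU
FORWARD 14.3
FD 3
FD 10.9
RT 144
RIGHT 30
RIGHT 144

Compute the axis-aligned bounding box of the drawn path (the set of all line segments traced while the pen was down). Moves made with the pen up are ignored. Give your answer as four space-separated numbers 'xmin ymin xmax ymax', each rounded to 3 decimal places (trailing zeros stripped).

Answer: -8.8 0 0 0

Derivation:
Executing turtle program step by step:
Start: pos=(0,0), heading=0, pen down
BK 8.8: (0,0) -> (-8.8,0) [heading=0, draw]
FD 3.9: (-8.8,0) -> (-4.9,0) [heading=0, draw]
RT 30: heading 0 -> 330
PU: pen up
FD 14.3: (-4.9,0) -> (7.484,-7.15) [heading=330, move]
FD 3: (7.484,-7.15) -> (10.082,-8.65) [heading=330, move]
FD 10.9: (10.082,-8.65) -> (19.522,-14.1) [heading=330, move]
RT 144: heading 330 -> 186
RT 30: heading 186 -> 156
RT 144: heading 156 -> 12
Final: pos=(19.522,-14.1), heading=12, 2 segment(s) drawn

Segment endpoints: x in {-8.8, -4.9, 0}, y in {0}
xmin=-8.8, ymin=0, xmax=0, ymax=0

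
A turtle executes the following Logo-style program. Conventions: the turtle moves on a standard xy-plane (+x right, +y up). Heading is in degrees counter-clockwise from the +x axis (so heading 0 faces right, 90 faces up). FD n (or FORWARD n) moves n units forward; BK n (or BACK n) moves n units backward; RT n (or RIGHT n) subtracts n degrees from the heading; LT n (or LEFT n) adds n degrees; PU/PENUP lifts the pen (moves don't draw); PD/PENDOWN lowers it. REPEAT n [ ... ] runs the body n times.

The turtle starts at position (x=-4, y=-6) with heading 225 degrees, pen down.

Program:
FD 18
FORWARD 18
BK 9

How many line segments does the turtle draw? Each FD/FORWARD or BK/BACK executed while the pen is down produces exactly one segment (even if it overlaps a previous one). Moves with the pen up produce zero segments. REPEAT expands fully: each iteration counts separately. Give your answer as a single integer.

Answer: 3

Derivation:
Executing turtle program step by step:
Start: pos=(-4,-6), heading=225, pen down
FD 18: (-4,-6) -> (-16.728,-18.728) [heading=225, draw]
FD 18: (-16.728,-18.728) -> (-29.456,-31.456) [heading=225, draw]
BK 9: (-29.456,-31.456) -> (-23.092,-25.092) [heading=225, draw]
Final: pos=(-23.092,-25.092), heading=225, 3 segment(s) drawn
Segments drawn: 3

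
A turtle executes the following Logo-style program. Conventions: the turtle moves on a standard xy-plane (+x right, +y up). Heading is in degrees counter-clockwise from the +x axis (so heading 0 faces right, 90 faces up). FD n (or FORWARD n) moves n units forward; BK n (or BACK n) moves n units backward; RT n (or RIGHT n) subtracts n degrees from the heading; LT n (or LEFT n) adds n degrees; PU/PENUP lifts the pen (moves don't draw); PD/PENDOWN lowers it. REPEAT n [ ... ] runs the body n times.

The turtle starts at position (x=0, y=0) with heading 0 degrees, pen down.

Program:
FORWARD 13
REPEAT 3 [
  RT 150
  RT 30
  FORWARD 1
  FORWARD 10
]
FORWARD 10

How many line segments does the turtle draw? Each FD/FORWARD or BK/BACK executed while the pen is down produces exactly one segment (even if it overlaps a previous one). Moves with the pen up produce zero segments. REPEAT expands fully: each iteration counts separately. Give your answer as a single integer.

Answer: 8

Derivation:
Executing turtle program step by step:
Start: pos=(0,0), heading=0, pen down
FD 13: (0,0) -> (13,0) [heading=0, draw]
REPEAT 3 [
  -- iteration 1/3 --
  RT 150: heading 0 -> 210
  RT 30: heading 210 -> 180
  FD 1: (13,0) -> (12,0) [heading=180, draw]
  FD 10: (12,0) -> (2,0) [heading=180, draw]
  -- iteration 2/3 --
  RT 150: heading 180 -> 30
  RT 30: heading 30 -> 0
  FD 1: (2,0) -> (3,0) [heading=0, draw]
  FD 10: (3,0) -> (13,0) [heading=0, draw]
  -- iteration 3/3 --
  RT 150: heading 0 -> 210
  RT 30: heading 210 -> 180
  FD 1: (13,0) -> (12,0) [heading=180, draw]
  FD 10: (12,0) -> (2,0) [heading=180, draw]
]
FD 10: (2,0) -> (-8,0) [heading=180, draw]
Final: pos=(-8,0), heading=180, 8 segment(s) drawn
Segments drawn: 8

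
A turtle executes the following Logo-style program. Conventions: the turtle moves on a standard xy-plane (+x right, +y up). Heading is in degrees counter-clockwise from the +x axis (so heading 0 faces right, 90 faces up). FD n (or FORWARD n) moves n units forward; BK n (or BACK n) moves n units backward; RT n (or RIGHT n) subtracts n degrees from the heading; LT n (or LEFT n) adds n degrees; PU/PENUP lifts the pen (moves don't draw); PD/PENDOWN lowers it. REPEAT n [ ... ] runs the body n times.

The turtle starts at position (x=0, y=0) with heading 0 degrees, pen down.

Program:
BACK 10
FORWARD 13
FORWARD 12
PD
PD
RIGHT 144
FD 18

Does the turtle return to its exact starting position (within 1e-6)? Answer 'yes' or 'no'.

Executing turtle program step by step:
Start: pos=(0,0), heading=0, pen down
BK 10: (0,0) -> (-10,0) [heading=0, draw]
FD 13: (-10,0) -> (3,0) [heading=0, draw]
FD 12: (3,0) -> (15,0) [heading=0, draw]
PD: pen down
PD: pen down
RT 144: heading 0 -> 216
FD 18: (15,0) -> (0.438,-10.58) [heading=216, draw]
Final: pos=(0.438,-10.58), heading=216, 4 segment(s) drawn

Start position: (0, 0)
Final position: (0.438, -10.58)
Distance = 10.589; >= 1e-6 -> NOT closed

Answer: no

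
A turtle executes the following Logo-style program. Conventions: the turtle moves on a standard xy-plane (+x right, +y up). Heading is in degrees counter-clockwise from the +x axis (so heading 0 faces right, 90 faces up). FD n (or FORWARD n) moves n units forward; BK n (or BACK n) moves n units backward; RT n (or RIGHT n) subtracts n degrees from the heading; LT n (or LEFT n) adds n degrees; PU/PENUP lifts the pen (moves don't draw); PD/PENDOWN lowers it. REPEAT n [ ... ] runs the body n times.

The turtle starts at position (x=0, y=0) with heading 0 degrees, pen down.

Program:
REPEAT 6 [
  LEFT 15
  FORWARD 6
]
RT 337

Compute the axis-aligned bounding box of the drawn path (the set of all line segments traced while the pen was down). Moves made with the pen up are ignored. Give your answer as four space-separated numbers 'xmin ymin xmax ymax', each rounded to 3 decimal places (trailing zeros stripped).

Answer: 0 0 19.787 25.787

Derivation:
Executing turtle program step by step:
Start: pos=(0,0), heading=0, pen down
REPEAT 6 [
  -- iteration 1/6 --
  LT 15: heading 0 -> 15
  FD 6: (0,0) -> (5.796,1.553) [heading=15, draw]
  -- iteration 2/6 --
  LT 15: heading 15 -> 30
  FD 6: (5.796,1.553) -> (10.992,4.553) [heading=30, draw]
  -- iteration 3/6 --
  LT 15: heading 30 -> 45
  FD 6: (10.992,4.553) -> (15.234,8.796) [heading=45, draw]
  -- iteration 4/6 --
  LT 15: heading 45 -> 60
  FD 6: (15.234,8.796) -> (18.234,13.992) [heading=60, draw]
  -- iteration 5/6 --
  LT 15: heading 60 -> 75
  FD 6: (18.234,13.992) -> (19.787,19.787) [heading=75, draw]
  -- iteration 6/6 --
  LT 15: heading 75 -> 90
  FD 6: (19.787,19.787) -> (19.787,25.787) [heading=90, draw]
]
RT 337: heading 90 -> 113
Final: pos=(19.787,25.787), heading=113, 6 segment(s) drawn

Segment endpoints: x in {0, 5.796, 10.992, 15.234, 18.234, 19.787}, y in {0, 1.553, 4.553, 8.796, 13.992, 19.787, 25.787}
xmin=0, ymin=0, xmax=19.787, ymax=25.787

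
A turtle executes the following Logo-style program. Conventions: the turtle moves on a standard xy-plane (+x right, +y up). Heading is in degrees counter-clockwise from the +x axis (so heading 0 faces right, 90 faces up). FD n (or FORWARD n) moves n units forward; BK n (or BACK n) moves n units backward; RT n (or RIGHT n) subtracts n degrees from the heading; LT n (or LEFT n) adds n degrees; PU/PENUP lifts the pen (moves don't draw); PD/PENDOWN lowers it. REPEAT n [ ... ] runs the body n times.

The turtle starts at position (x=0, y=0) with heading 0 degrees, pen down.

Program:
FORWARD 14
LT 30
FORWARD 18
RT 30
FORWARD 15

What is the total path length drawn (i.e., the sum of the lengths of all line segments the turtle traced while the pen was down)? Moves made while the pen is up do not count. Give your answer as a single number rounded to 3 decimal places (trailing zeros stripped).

Answer: 47

Derivation:
Executing turtle program step by step:
Start: pos=(0,0), heading=0, pen down
FD 14: (0,0) -> (14,0) [heading=0, draw]
LT 30: heading 0 -> 30
FD 18: (14,0) -> (29.588,9) [heading=30, draw]
RT 30: heading 30 -> 0
FD 15: (29.588,9) -> (44.588,9) [heading=0, draw]
Final: pos=(44.588,9), heading=0, 3 segment(s) drawn

Segment lengths:
  seg 1: (0,0) -> (14,0), length = 14
  seg 2: (14,0) -> (29.588,9), length = 18
  seg 3: (29.588,9) -> (44.588,9), length = 15
Total = 47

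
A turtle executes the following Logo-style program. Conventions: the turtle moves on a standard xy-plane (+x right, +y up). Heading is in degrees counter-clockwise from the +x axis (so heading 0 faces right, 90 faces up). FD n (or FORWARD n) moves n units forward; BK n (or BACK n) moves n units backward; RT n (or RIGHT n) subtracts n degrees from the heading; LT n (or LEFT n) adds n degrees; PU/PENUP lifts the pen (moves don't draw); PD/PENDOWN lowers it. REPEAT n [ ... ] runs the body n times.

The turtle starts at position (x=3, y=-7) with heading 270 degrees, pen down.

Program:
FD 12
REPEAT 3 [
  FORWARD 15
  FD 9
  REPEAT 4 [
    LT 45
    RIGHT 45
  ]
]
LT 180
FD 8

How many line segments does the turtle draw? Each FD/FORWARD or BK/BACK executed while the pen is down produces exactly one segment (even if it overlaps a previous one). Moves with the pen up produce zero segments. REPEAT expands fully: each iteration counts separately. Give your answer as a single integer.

Answer: 8

Derivation:
Executing turtle program step by step:
Start: pos=(3,-7), heading=270, pen down
FD 12: (3,-7) -> (3,-19) [heading=270, draw]
REPEAT 3 [
  -- iteration 1/3 --
  FD 15: (3,-19) -> (3,-34) [heading=270, draw]
  FD 9: (3,-34) -> (3,-43) [heading=270, draw]
  REPEAT 4 [
    -- iteration 1/4 --
    LT 45: heading 270 -> 315
    RT 45: heading 315 -> 270
    -- iteration 2/4 --
    LT 45: heading 270 -> 315
    RT 45: heading 315 -> 270
    -- iteration 3/4 --
    LT 45: heading 270 -> 315
    RT 45: heading 315 -> 270
    -- iteration 4/4 --
    LT 45: heading 270 -> 315
    RT 45: heading 315 -> 270
  ]
  -- iteration 2/3 --
  FD 15: (3,-43) -> (3,-58) [heading=270, draw]
  FD 9: (3,-58) -> (3,-67) [heading=270, draw]
  REPEAT 4 [
    -- iteration 1/4 --
    LT 45: heading 270 -> 315
    RT 45: heading 315 -> 270
    -- iteration 2/4 --
    LT 45: heading 270 -> 315
    RT 45: heading 315 -> 270
    -- iteration 3/4 --
    LT 45: heading 270 -> 315
    RT 45: heading 315 -> 270
    -- iteration 4/4 --
    LT 45: heading 270 -> 315
    RT 45: heading 315 -> 270
  ]
  -- iteration 3/3 --
  FD 15: (3,-67) -> (3,-82) [heading=270, draw]
  FD 9: (3,-82) -> (3,-91) [heading=270, draw]
  REPEAT 4 [
    -- iteration 1/4 --
    LT 45: heading 270 -> 315
    RT 45: heading 315 -> 270
    -- iteration 2/4 --
    LT 45: heading 270 -> 315
    RT 45: heading 315 -> 270
    -- iteration 3/4 --
    LT 45: heading 270 -> 315
    RT 45: heading 315 -> 270
    -- iteration 4/4 --
    LT 45: heading 270 -> 315
    RT 45: heading 315 -> 270
  ]
]
LT 180: heading 270 -> 90
FD 8: (3,-91) -> (3,-83) [heading=90, draw]
Final: pos=(3,-83), heading=90, 8 segment(s) drawn
Segments drawn: 8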